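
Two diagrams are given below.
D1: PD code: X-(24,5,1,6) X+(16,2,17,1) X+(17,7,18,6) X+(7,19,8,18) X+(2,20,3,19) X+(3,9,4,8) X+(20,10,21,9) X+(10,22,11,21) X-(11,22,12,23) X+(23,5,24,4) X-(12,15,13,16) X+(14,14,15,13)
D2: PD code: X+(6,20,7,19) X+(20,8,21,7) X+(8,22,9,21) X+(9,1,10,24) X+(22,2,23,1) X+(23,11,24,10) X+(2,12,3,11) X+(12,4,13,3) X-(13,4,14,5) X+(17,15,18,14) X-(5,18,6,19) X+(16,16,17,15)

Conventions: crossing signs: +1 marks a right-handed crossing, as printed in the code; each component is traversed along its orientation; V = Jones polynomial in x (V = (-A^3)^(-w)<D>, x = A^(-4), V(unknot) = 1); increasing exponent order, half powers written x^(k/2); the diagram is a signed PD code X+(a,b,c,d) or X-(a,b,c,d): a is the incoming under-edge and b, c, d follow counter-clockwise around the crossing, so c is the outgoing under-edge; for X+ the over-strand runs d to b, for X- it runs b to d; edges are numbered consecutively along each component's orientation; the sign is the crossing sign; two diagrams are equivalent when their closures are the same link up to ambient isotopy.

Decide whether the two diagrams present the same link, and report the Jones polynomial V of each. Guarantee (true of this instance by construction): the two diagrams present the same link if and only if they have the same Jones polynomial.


equivalent: yes
V(D1) = x^2 + x^4 - x^5 + x^6 - x^7  (w +6, c 12, <D> = -A^-10 + A^-6 - A^-2 + A^2 + A^10)
D2 (bracket -A^-4 + 1 - A^4 + A^8 + A^16; 12 crossings at w = +8): V = x^2 + x^4 - x^5 + x^6 - x^7
why: one V(x) for all 2 diagrams — one class (guaranteed)


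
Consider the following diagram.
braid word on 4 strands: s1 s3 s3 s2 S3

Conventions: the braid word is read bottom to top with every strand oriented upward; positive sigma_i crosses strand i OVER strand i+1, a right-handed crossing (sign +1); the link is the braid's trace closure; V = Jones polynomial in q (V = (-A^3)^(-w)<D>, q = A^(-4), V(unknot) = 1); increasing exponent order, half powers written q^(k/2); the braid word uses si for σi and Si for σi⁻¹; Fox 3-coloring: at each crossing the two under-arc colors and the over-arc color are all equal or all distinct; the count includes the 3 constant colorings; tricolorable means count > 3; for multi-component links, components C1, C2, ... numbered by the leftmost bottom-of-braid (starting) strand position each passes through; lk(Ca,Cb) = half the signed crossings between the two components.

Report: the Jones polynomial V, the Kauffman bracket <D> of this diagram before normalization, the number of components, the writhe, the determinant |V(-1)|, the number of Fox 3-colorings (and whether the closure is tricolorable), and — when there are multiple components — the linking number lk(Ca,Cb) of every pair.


V = 1
<D> = -A^9 (w = +3)
1 component over 5 crossings, w = +3
3 Fox colorings among 3^5, |V(-1)| = 1: not tricolorable
why: |V(-1)| = 1: so not tricolorable, since 3 does not divide 1


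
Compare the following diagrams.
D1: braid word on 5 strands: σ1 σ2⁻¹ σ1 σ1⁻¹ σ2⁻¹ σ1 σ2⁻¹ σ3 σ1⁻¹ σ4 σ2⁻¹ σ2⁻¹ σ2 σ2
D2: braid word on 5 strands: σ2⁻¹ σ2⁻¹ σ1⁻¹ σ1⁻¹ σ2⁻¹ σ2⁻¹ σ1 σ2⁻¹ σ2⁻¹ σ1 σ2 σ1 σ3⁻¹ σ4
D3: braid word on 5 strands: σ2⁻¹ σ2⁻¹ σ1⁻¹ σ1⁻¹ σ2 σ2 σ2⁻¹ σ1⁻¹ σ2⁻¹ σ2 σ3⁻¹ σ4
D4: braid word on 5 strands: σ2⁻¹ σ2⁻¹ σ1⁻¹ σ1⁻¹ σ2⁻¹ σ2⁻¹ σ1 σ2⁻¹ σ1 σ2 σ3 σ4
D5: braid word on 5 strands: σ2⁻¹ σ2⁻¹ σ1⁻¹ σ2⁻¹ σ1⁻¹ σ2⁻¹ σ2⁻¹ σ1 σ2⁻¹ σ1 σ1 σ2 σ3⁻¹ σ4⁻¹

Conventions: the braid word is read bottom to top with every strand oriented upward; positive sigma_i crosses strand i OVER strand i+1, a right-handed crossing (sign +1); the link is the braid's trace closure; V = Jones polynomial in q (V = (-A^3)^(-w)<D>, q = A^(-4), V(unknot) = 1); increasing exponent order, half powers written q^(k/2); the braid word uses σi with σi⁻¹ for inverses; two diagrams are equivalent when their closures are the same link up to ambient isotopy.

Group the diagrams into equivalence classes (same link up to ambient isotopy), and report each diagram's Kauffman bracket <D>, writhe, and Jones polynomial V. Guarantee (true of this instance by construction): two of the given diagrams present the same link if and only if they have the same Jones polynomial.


equivalence classes: {D1} | {D2, D4, D5} | {D3}
D1 (bracket A^4 + A^12 - A^16; 14 crossings at w = 0): V = -q^-4 + q^-3 + q^-1
D2 (bracket 2A^-8 - 2A^-4 + 3 - 3A^4 + 2A^8 - 2A^12 + A^16; 14 crossings at w = -4): V = q^-7 - 2q^-6 + 2q^-5 - 3q^-4 + 3q^-3 - 2q^-2 + 2q^-1
V(D3) = -q^-6 + q^-5 - q^-4 + 2q^-3 - q^-2 + q^-1  (w -4, c 12, <D> = A^-8 - A^-4 + 2 - A^4 + A^8 - A^12)
D4 (bracket 2A^-2 - 2A^2 + 3A^6 - 3A^10 + 2A^14 - 2A^18 + A^22; 12 crossings at w = -2): V = q^-7 - 2q^-6 + 2q^-5 - 3q^-4 + 3q^-3 - 2q^-2 + 2q^-1
V(D5) = q^-7 - 2q^-6 + 2q^-5 - 3q^-4 + 3q^-3 - 2q^-2 + 2q^-1  [14 crossings, <D> = 2A^-14 - 2A^-10 + 3A^-6 - 3A^-2 + 2A^2 - 2A^6 + A^10, w = -6]
observation: 3 classes among 5 diagrams; unequal V(q) rules out equality


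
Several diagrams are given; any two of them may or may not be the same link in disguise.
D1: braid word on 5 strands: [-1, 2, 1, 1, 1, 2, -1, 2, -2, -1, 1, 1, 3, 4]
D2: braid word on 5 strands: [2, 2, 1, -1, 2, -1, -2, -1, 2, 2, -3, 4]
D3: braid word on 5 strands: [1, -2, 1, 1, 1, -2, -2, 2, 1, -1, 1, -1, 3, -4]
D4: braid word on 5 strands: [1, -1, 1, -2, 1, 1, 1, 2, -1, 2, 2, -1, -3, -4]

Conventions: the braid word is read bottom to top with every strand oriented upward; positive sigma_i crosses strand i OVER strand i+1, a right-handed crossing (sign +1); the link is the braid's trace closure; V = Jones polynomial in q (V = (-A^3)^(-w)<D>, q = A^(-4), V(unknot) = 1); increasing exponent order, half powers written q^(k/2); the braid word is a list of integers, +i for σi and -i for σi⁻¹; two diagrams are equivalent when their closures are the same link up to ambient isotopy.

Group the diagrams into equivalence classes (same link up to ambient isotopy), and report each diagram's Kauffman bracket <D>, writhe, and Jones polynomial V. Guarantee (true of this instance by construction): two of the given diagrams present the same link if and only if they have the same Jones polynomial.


classes: {D1, D4} | {D2} | {D3}
V(D1) = q - q^2 + 2q^3 - q^4 + q^5 - q^6  [14 crossings, <D> = -A^-6 + A^-2 - A^2 + 2A^6 - A^10 + A^14, w = +6]
V(D2) = q + q^3 - q^4  (w +2, c 12, <D> = -A^-10 + A^-6 + A^2)
V(D3) = q^-1 - 1 + 2q - 2q^2 + 2q^3 - 2q^4 + q^5  (w +2, c 14, <D> = A^-14 - 2A^-10 + 2A^-6 - 2A^-2 + 2A^2 - A^6 + A^10)
D4 (bracket -A^-18 + A^-14 - A^-10 + 2A^-6 - A^-2 + A^2; 14 crossings at w = +2): V = q - q^2 + 2q^3 - q^4 + q^5 - q^6
insight: V(q) takes 3 values over 4 diagrams, fixing the grouping


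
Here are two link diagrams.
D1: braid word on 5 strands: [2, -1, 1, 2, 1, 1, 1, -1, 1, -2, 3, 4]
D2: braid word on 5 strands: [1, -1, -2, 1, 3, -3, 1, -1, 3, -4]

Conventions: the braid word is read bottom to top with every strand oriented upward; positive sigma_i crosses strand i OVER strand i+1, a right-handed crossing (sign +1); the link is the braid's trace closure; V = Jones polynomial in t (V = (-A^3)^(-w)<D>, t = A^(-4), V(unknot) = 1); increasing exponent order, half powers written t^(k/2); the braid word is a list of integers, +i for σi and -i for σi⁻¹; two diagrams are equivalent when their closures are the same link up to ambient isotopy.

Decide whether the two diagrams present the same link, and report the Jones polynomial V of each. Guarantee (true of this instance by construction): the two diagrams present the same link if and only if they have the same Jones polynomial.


same link: no
V(D1) = t + t^3 - t^4  [12 crossings, <D> = -A^2 + A^6 + A^14, w = +6]
V(D2) = 1  (w 0, c 10, <D> = 1)
note: 2 classes among 2 diagrams; unequal V(t) rules out equality


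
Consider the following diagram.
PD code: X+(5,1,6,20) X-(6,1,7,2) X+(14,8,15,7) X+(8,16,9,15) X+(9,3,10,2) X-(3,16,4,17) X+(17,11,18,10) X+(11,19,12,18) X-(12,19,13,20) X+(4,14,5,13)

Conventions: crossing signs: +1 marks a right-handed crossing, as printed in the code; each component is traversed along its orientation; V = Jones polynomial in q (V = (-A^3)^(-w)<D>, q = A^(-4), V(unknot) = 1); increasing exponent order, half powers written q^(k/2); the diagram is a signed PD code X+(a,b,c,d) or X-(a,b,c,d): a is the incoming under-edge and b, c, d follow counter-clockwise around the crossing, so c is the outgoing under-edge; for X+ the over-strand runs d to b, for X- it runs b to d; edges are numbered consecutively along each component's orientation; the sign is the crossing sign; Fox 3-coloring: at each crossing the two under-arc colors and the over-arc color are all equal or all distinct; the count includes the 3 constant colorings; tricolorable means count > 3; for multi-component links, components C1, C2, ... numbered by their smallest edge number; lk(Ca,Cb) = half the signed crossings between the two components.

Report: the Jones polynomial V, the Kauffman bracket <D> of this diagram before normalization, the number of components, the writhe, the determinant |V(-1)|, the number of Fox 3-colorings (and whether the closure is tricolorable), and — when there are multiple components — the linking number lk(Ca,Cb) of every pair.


V = q - q^2 + 2q^3 - q^4 + q^5 - q^6
<D> = -A^-12 + A^-8 - A^-4 + 2 - A^4 + A^8 (w = +4)
1 component over 10 crossings, w = +4
3 Fox colorings among 3^10, |V(-1)| = 7: not tricolorable
why: the span of V is 5, forcing >= 5 crossings in any diagram


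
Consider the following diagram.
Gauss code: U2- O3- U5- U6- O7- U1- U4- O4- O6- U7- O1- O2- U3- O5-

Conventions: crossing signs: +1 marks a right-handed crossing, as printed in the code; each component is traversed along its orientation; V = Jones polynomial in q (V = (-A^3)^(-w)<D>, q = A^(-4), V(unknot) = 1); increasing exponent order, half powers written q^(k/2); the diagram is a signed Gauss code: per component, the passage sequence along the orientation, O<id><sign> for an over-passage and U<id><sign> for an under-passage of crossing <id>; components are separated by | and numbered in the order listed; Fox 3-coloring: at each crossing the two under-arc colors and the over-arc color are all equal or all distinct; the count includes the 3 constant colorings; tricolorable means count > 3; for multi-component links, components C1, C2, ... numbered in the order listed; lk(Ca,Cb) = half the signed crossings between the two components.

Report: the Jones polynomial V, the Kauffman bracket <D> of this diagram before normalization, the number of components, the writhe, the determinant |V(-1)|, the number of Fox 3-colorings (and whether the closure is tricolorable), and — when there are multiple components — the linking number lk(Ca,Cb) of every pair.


V = q^-8 - 2q^-7 + q^-6 - 2q^-5 + 2q^-4 + q^-2
<D> = -A^-13 - 2A^-5 + 2A^-1 - A^3 + 2A^7 - A^11 (w = -7)
1 component over 7 crossings, w = -7
27 Fox colorings among 3^7, |V(-1)| = 9: tricolorable
why: det 9 = |V(-1)|; divisible by 3, so tricolorable


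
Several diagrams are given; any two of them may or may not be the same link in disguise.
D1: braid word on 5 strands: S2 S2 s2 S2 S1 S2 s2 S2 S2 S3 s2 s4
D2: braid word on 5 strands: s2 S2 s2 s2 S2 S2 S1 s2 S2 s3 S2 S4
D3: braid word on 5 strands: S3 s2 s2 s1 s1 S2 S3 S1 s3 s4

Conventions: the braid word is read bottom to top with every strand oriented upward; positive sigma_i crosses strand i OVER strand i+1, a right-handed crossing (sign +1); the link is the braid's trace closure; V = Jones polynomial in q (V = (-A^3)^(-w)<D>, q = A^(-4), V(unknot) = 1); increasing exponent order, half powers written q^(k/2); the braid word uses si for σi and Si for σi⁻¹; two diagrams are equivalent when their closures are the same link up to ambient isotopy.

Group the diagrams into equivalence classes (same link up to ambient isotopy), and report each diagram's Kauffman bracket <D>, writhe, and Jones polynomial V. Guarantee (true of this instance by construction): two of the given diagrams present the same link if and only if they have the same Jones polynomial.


classes: {D1} | {D2} | {D3}
V(D1) = -q^-4 + q^-3 + q^-1  [12 crossings, <D> = A^-8 + 1 - A^4, w = -4]
V(D2) = 1  (w -2, c 12, <D> = A^-6)
V(D3) = q + q^3 - q^4  [10 crossings, <D> = -A^-10 + A^-6 + A^2, w = +2]
note: comparing 3 Jones polynomials yields 3 groups


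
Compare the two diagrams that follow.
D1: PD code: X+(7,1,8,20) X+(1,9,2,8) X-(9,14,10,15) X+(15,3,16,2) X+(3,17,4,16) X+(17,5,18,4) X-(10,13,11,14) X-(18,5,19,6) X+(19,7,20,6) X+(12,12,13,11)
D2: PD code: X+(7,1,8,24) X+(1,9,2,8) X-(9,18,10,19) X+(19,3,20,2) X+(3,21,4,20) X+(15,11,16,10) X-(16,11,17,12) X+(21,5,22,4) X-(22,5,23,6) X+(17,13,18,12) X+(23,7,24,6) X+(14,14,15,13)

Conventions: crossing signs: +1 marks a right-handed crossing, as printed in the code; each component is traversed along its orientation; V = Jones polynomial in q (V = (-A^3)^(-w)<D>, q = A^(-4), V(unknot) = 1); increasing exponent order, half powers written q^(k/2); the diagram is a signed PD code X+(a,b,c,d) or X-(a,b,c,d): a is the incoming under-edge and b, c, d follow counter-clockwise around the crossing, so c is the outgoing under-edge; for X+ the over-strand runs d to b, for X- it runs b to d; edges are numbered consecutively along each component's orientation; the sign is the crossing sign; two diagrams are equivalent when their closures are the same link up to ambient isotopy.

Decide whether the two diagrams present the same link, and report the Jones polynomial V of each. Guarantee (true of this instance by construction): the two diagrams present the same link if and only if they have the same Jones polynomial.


same link: yes
V(D1) = q^2 + q^4 - q^5 + q^6 - q^7  [10 crossings, <D> = -A^-16 + A^-12 - A^-8 + A^-4 + A^4, w = +4]
D2 (bracket -A^-10 + A^-6 - A^-2 + A^2 + A^10; 12 crossings at w = +6): V = q^2 + q^4 - q^5 + q^6 - q^7
note: Reidemeister moves carry D1 (10 crossings) to D2 (12)


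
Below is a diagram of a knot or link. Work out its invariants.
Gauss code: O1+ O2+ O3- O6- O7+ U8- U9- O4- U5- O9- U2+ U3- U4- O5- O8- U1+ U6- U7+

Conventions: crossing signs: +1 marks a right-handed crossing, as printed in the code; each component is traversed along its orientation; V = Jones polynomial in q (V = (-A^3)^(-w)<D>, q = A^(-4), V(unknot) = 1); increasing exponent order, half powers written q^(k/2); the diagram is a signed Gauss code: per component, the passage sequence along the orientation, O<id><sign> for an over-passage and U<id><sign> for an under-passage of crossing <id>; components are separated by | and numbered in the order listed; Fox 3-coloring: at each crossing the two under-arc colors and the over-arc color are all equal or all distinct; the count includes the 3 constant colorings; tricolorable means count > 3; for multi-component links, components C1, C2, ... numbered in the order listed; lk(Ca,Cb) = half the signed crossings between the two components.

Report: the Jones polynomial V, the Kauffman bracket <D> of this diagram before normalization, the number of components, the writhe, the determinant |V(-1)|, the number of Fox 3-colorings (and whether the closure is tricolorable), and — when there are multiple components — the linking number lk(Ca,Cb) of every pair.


V(q) = -q^-4 + q^-3 + q^-1
bracket: -A^-5 - A^3 + A^7, w = -3
1 component, writhe -3, over 9 crossings
det 3, colorings 9 of 3^9 — tricolorable
observation: the span of V is 3, forcing >= 3 crossings in any diagram


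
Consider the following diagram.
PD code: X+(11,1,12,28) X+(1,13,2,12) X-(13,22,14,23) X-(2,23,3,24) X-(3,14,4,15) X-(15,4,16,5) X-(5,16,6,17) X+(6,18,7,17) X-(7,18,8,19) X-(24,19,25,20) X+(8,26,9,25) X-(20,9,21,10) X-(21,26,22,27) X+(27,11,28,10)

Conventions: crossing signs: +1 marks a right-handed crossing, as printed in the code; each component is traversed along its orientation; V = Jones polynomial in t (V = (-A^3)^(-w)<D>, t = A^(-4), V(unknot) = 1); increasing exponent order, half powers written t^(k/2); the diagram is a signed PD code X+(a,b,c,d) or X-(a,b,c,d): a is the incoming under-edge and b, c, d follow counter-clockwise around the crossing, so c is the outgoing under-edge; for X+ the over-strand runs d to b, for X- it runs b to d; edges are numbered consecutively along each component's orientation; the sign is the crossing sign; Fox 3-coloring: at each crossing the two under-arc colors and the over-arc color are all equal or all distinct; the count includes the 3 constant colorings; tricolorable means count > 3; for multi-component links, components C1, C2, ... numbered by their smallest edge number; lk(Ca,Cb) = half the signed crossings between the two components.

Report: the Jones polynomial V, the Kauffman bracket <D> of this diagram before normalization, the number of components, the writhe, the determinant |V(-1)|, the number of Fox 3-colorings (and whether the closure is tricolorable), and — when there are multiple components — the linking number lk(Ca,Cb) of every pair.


V(t) = -t^-6 + t^-5 - t^-4 + 2t^-3 - t^-2 + t^-1
bracket: A^-8 - A^-4 + 2 - A^4 + A^8 - A^12, w = -4
1 component, writhe -4, over 14 crossings
det 7, colorings 3 of 3^14 — not tricolorable
observation: |V(-1)| = 7: so not tricolorable, since 3 does not divide 7


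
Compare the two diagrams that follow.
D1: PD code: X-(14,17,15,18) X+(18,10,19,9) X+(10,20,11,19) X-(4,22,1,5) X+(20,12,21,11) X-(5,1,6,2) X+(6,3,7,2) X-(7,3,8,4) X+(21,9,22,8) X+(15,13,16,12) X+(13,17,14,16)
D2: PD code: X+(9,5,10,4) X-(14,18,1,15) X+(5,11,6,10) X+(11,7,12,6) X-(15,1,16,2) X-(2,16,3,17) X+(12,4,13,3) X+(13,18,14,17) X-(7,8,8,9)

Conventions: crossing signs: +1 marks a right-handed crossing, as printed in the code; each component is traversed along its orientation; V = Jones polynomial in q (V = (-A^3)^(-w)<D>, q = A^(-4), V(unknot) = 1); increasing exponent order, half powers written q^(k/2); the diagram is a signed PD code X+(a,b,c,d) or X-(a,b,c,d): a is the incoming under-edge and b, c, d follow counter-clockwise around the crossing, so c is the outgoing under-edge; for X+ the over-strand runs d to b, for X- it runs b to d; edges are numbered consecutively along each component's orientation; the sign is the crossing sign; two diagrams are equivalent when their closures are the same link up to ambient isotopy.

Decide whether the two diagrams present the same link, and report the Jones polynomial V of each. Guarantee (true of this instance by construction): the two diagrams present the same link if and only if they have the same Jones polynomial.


equivalent: yes
D1 (bracket -A^-5 + A^-1 - A^3 + 2A^7 + A^15; 11 crossings at w = +3): V = -q^(-3/2) - 2q^(1/2) + q^(3/2) - q^(5/2) + q^(7/2)
V(D2) = -q^(-3/2) - 2q^(1/2) + q^(3/2) - q^(5/2) + q^(7/2)  [9 crossings, <D> = -A^-11 + A^-7 - A^-3 + 2A + A^9, w = +1]
observation: all 2 diagrams share one V(q), hence one class


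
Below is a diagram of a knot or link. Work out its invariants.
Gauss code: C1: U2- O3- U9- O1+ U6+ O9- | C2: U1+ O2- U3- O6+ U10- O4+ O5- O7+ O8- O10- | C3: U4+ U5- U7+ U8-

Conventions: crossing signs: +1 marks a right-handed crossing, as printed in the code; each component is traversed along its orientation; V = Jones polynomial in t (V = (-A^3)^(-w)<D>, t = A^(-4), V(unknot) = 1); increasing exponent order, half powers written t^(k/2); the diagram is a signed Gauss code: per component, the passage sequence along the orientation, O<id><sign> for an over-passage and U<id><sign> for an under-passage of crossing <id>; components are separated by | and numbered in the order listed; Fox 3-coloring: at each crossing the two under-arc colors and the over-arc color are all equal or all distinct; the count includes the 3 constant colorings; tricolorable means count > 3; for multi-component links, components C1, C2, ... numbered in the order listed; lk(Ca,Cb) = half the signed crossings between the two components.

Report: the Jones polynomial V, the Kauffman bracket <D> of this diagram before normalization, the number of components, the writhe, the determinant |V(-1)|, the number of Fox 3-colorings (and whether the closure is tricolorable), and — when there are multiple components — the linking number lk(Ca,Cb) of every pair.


Jones polynomial: V(t) = -t^-4 + t^-3 + t^-2 + t^-1 + 1 + t^2
<D> = A^-14 + A^-6 + A^-2 + A^2 + A^6 - A^10; writhe -2
components 3, writhe -2 (10 crossings)
linking number lk(C1,C2) = 0
lk(C1,C3): 0
lk(C2,C3) = 0
3-colorings: 9 of 3^10, det 0 — tricolorable
note: the span of V is 6, within the link bound 10 + 3 - 1


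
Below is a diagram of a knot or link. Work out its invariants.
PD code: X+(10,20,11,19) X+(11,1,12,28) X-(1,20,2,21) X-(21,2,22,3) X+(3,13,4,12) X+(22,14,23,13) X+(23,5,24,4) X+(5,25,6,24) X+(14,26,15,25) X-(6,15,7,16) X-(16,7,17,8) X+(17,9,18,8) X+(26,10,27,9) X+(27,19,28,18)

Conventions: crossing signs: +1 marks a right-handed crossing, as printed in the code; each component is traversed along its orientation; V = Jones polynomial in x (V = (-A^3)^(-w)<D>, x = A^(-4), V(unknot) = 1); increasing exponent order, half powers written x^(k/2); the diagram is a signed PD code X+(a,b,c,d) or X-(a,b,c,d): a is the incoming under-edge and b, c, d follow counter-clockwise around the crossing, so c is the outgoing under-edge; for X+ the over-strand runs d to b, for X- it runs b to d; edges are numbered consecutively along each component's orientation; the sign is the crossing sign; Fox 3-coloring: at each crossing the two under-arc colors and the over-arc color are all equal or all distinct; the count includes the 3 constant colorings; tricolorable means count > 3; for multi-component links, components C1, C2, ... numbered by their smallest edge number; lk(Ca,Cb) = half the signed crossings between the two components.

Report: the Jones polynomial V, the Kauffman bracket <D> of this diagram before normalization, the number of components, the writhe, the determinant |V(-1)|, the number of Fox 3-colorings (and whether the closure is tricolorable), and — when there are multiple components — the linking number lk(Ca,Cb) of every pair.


Jones polynomial: V(x) = x^2 + 2x^4 - 2x^5 + x^6 - 2x^7 + x^8
<D> = A^-14 - 2A^-10 + A^-6 - 2A^-2 + 2A^2 + A^10; writhe +6
components 1, writhe +6 (14 crossings)
3-colorings: 27 of 3^14, det 9 — tricolorable
note: w = +6 (over 14 crossings) is diagram-only; (-A^3)^(-6) removes it from V


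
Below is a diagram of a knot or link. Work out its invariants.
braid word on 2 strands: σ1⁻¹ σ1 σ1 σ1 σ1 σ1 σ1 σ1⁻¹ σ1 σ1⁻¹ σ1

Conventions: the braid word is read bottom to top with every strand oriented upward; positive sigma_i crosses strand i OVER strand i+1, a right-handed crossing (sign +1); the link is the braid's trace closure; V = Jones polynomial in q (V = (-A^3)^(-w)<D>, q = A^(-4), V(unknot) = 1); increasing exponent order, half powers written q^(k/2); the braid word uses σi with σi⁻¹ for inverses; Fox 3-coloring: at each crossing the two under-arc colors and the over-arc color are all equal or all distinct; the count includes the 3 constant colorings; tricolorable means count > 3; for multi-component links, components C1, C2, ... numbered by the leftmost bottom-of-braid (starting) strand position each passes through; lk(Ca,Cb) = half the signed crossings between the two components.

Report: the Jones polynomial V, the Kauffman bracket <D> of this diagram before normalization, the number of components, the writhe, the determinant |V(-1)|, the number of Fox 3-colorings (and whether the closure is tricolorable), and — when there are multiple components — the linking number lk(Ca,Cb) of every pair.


V(q) = q^2 + q^4 - q^5 + q^6 - q^7
bracket: A^-13 - A^-9 + A^-5 - A^-1 - A^7, w = +5
1 component, writhe +5, over 11 crossings
det 5, colorings 3 of 3^11 — not tricolorable
observation: free reduction leaves σ1 σ1 σ1 σ1 σ1 of the original 11 letters


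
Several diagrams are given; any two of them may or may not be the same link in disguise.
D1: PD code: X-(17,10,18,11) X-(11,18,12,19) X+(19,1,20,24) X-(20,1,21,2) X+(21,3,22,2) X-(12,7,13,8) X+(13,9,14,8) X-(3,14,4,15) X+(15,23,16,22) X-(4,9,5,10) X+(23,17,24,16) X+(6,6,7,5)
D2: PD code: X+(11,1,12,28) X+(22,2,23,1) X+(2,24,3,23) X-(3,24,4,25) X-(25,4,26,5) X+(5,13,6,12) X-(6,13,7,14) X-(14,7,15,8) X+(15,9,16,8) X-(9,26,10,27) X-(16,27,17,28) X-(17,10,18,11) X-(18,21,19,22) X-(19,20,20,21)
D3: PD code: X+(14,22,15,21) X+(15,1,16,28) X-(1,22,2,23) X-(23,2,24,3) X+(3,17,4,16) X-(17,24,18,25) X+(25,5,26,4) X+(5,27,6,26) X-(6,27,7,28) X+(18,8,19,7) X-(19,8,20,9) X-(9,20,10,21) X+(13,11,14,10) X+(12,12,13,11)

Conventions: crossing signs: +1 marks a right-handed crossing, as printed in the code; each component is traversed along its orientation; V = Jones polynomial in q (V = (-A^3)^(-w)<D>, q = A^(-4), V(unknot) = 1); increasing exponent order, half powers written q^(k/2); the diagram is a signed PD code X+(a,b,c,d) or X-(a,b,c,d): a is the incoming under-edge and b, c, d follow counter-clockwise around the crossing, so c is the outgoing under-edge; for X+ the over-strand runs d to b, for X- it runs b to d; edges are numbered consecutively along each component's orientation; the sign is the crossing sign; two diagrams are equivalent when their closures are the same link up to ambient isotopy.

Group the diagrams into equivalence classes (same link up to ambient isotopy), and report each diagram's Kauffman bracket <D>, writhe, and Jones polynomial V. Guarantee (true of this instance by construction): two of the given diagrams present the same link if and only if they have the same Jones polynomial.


grouping into links: {D1, D3} | {D2}
V(D1) = -q^-3 + 2q^-2 - 2q^-1 + 3 - 2q + 2q^2 - q^3  (w 0, c 12, <D> = -A^-12 + 2A^-8 - 2A^-4 + 3 - 2A^4 + 2A^8 - A^12)
D2 (bracket A^-12; 14 crossings at w = -4): V = 1
D3 (bracket -A^-6 + 2A^-2 - 2A^2 + 3A^6 - 2A^10 + 2A^14 - A^18; 14 crossings at w = +2): V = -q^-3 + 2q^-2 - 2q^-1 + 3 - 2q + 2q^2 - q^3
why: comparing 3 Jones polynomials yields 2 groups


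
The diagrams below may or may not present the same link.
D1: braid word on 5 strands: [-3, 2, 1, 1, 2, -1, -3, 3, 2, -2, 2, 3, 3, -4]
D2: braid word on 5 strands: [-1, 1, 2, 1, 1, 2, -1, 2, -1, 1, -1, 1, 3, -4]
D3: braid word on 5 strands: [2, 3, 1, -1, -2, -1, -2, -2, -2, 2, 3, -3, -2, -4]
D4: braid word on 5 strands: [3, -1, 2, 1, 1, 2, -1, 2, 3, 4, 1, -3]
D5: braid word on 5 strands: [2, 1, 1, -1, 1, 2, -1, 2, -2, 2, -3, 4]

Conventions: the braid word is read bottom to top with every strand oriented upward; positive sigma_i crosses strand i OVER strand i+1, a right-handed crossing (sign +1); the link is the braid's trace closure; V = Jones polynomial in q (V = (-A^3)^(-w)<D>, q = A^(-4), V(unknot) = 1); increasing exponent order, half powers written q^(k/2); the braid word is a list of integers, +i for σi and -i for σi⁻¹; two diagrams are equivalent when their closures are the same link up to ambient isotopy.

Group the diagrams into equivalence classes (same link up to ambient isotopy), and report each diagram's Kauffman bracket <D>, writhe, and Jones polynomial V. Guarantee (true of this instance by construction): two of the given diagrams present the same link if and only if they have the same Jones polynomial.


classes: {D1, D2, D4, D5} | {D3}
V(D1) = q - q^2 + 2q^3 - q^4 + q^5 - q^6  [14 crossings, <D> = -A^-12 + A^-8 - A^-4 + 2 - A^4 + A^8, w = +4]
V(D2) = q - q^2 + 2q^3 - q^4 + q^5 - q^6  [14 crossings, <D> = -A^-12 + A^-8 - A^-4 + 2 - A^4 + A^8, w = +4]
V(D3) = -q^-4 + q^-3 + q^-1  [14 crossings, <D> = A^-8 + 1 - A^4, w = -4]
V(D4) = q - q^2 + 2q^3 - q^4 + q^5 - q^6  (w +6, c 12, <D> = -A^-6 + A^-2 - A^2 + 2A^6 - A^10 + A^14)
V(D5) = q - q^2 + 2q^3 - q^4 + q^5 - q^6  (w +4, c 12, <D> = -A^-12 + A^-8 - A^-4 + 2 - A^4 + A^8)
note: V(q) takes 2 values over 5 diagrams, fixing the grouping


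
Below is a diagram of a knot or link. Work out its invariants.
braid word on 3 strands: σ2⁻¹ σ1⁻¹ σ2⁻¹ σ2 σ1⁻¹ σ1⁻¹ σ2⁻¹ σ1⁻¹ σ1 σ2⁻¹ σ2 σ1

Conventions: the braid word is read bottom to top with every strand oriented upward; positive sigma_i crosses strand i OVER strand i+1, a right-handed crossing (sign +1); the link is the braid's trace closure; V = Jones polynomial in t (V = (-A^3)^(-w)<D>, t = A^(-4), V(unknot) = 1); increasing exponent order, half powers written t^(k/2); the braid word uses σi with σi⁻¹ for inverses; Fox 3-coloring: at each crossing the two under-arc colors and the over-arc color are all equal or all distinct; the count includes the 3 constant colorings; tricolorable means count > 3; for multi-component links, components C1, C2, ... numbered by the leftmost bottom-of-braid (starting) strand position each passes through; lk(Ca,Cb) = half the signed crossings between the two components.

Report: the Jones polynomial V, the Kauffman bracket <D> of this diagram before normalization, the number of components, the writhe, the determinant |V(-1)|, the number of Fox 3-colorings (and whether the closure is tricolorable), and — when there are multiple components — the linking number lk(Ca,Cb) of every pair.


V(t) = -t^-6 + t^-5 - t^-4 + 2t^-3 - t^-2 + t^-1
bracket: A^-8 - A^-4 + 2 - A^4 + A^8 - A^12, w = -4
1 component, writhe -4, over 12 crossings
det 7, colorings 3 of 3^12 — not tricolorable
observation: inverse pairs cancel, leaving σ2⁻¹ σ1⁻¹ σ1⁻¹ σ1⁻¹ σ2⁻¹ σ1


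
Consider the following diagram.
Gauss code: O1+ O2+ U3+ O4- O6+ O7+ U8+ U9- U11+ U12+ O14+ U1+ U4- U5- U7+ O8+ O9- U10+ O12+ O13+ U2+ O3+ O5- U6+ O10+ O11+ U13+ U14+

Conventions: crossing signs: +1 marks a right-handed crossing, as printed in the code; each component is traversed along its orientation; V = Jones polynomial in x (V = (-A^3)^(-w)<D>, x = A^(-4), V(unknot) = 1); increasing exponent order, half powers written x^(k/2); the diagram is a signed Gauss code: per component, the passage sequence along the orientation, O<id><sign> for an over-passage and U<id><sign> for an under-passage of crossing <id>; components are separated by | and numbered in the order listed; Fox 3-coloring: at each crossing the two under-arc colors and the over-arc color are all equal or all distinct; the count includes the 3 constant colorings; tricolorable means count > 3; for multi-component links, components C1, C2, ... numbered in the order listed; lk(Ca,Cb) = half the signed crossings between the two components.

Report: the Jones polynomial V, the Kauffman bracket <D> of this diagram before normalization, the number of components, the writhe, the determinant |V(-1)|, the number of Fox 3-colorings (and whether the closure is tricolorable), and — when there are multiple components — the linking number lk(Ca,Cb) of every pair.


Jones polynomial: V(x) = x^3 + x^5 - x^6 + x^7 - x^8 + x^9 - x^10
<D> = -A^-16 + A^-12 - A^-8 + A^-4 - 1 + A^4 + A^12; writhe +8
components 1, writhe +8 (14 crossings)
3-colorings: 3 of 3^14, det 7 — not tricolorable
note: det 7 = |V(-1)|; not divisible by 3, so not tricolorable


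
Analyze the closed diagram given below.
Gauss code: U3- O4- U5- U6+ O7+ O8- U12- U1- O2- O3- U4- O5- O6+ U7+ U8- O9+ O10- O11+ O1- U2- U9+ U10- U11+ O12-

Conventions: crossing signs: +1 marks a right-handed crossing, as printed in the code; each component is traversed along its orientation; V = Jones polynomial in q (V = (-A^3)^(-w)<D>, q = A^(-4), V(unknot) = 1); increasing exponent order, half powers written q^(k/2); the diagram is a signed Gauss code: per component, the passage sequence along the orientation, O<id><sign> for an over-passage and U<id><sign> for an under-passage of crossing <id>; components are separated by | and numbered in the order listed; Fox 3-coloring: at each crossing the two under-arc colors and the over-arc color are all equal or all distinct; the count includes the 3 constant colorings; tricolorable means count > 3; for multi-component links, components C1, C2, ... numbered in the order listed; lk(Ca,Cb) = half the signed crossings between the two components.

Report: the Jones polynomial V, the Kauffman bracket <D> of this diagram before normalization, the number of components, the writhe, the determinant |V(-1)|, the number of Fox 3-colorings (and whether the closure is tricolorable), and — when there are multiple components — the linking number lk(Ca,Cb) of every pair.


V = -q^-6 + q^-5 - q^-4 + 2q^-3 - q^-2 + q^-1
<D> = A^-8 - A^-4 + 2 - A^4 + A^8 - A^12 (w = -4)
1 component over 12 crossings, w = -4
3 Fox colorings among 3^12, |V(-1)| = 7: not tricolorable
why: det 7 = |V(-1)|; not divisible by 3, so not tricolorable


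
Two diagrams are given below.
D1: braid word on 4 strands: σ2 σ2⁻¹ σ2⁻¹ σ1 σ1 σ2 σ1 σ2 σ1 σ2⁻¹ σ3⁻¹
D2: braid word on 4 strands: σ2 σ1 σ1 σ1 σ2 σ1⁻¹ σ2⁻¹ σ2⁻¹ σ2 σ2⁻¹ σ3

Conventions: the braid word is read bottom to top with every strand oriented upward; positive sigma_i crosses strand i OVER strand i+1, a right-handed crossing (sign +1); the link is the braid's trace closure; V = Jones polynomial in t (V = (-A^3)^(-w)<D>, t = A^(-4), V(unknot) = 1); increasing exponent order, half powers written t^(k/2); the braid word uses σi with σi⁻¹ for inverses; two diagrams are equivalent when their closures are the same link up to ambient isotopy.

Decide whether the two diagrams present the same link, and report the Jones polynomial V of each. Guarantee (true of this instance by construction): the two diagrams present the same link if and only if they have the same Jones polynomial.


same link: no
V(D1) = t - t^2 + 2t^3 - t^4 + t^5 - t^6  [11 crossings, <D> = A^-15 - A^-11 + A^-7 - 2A^-3 + A - A^5, w = +3]
V(D2) = t + t^3 - t^4  (w +3, c 11, <D> = A^-7 - A^-3 - A^5)
note: 2 classes among 2 diagrams; unequal V(t) rules out equality


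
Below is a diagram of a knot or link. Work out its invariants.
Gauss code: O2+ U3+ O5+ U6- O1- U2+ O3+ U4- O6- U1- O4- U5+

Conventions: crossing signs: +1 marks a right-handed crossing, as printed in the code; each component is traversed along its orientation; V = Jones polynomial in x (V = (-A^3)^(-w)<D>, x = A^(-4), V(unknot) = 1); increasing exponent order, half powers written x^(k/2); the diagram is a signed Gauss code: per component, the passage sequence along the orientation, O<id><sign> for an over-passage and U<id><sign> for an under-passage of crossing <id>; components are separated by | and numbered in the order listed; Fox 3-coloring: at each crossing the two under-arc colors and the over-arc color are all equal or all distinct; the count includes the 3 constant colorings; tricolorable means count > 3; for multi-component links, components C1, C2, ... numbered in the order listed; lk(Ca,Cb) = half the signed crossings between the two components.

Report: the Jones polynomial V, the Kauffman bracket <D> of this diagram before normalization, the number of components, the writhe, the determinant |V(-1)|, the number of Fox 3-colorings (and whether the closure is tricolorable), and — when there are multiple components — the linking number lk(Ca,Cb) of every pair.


V = -x^-3 + 2x^-2 - 2x^-1 + 3 - 2x + 2x^2 - x^3
<D> = -A^-12 + 2A^-8 - 2A^-4 + 3 - 2A^4 + 2A^8 - A^12 (w = 0)
1 component over 6 crossings, w = 0
3 Fox colorings among 3^6, |V(-1)| = 13: not tricolorable
why: |V(-1)| = 13: so not tricolorable, since 3 does not divide 13


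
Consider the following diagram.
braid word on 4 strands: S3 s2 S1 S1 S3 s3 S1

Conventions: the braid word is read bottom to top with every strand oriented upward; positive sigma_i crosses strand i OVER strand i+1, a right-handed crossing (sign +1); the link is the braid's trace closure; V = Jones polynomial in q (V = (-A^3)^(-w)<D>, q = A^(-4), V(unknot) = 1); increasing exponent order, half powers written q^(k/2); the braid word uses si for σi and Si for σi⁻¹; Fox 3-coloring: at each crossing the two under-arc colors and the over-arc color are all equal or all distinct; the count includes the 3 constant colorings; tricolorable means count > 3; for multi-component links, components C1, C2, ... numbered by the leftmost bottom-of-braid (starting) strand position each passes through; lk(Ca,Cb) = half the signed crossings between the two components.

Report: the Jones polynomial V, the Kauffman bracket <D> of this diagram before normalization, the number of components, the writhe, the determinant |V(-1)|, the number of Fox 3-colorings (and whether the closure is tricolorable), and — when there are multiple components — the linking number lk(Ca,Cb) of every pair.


V(q) = -q^-4 + q^-3 + q^-1
bracket: -A^-5 - A^3 + A^7, w = -3
1 component, writhe -3, over 7 crossings
det 3, colorings 9 of 3^7 — tricolorable
observation: the word shrinks to σ3⁻¹ σ2 σ1⁻¹ σ1⁻¹ σ1⁻¹ after cancelling


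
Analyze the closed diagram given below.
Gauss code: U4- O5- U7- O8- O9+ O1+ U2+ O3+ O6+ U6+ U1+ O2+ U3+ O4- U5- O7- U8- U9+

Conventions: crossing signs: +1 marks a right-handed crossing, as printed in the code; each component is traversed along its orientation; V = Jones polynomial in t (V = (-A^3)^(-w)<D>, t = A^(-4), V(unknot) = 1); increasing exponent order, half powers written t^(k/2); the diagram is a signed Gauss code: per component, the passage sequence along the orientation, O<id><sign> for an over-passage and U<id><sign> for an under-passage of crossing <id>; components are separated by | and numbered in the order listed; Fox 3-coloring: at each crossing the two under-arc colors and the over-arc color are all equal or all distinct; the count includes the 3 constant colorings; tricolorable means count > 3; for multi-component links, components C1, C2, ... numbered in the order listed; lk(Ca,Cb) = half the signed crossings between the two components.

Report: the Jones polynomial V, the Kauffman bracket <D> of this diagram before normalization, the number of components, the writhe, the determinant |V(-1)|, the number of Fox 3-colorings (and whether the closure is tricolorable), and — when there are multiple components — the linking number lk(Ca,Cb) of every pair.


Jones polynomial: V(t) = -t^-3 + t^-2 - t^-1 + 3 - t + t^2 - t^3
<D> = A^-9 - A^-5 + A^-1 - 3A^3 + A^7 - A^11 + A^15; writhe +1
components 1, writhe +1 (9 crossings)
3-colorings: 27 of 3^9, det 9 — tricolorable
note: the span of V is 6, forcing >= 6 crossings in any diagram


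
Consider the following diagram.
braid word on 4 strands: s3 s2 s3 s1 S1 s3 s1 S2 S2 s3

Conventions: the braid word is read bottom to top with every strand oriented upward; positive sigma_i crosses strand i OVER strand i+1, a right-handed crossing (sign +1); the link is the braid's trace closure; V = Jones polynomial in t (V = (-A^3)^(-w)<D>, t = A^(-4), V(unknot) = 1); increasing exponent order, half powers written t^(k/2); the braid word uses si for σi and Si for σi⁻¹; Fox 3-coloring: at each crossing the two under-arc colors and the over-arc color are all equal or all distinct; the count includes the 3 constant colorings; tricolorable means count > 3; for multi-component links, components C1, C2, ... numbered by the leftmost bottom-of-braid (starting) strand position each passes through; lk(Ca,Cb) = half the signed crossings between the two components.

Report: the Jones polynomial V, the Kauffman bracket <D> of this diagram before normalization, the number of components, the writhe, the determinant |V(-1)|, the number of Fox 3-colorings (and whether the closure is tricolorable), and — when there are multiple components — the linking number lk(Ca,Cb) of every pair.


V = -t^(1/2) + t^(3/2) - t^(5/2) - t^(9/2)
<D> = -A^-6 - A^2 + A^6 - A^10 (w = +4)
2 components over 10 crossings, w = +4
lk(C1,C2): +2
3 Fox colorings among 3^10, |V(-1)| = 4: not tricolorable
why: the word shrinks to σ3 σ2 σ3 σ3 σ1 σ2⁻¹ σ2⁻¹ σ3 after cancelling


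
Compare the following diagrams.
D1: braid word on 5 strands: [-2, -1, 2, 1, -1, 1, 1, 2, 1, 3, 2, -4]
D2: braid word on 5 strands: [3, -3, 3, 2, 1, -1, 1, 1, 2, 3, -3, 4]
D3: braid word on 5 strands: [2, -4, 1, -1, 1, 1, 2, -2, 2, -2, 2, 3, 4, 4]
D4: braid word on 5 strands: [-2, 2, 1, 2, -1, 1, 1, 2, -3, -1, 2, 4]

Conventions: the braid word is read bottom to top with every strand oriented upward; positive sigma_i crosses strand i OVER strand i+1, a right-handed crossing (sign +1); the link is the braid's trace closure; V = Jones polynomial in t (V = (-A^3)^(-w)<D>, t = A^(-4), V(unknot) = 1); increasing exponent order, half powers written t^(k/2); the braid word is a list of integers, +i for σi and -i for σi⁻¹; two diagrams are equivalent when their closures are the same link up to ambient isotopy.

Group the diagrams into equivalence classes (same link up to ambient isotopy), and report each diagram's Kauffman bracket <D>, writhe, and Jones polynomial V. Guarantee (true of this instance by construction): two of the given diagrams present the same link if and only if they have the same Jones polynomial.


classes: {D1, D2, D3, D4}
V(D1) = t + 2t^3 + t^5  [12 crossings, <D> = A^-8 + 2 + A^8, w = +4]
D2 (bracket A^-2 + 2A^6 + A^14; 12 crossings at w = +6): V = t + 2t^3 + t^5
V(D3) = t + 2t^3 + t^5  [14 crossings, <D> = A^-2 + 2A^6 + A^14, w = +6]
V(D4) = t + 2t^3 + t^5  (w +4, c 12, <D> = A^-8 + 2 + A^8)
note: one V(t) for all 4 diagrams — one class (guaranteed)
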